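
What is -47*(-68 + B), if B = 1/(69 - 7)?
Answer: 198105/62 ≈ 3195.2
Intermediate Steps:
B = 1/62 ≈ 0.016129
-47*(-68 + B) = -47*(-68 + 1/62) = -47*(-4215/62) = 198105/62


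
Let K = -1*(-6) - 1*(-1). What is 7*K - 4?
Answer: 45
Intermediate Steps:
K = 7 (K = 6 + 1 = 7)
7*K - 4 = 7*7 - 4 = 49 - 4 = 45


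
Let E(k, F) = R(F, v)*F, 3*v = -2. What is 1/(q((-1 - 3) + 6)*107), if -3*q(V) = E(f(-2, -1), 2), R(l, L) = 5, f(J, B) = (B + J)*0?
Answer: -3/1070 ≈ -0.0028037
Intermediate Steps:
v = -⅔ (v = (⅓)*(-2) = -⅔ ≈ -0.66667)
f(J, B) = 0
E(k, F) = 5*F
q(V) = -10/3 (q(V) = -5*2/3 = -⅓*10 = -10/3)
1/(q((-1 - 3) + 6)*107) = 1/(-10/3*107) = 1/(-1070/3) = -3/1070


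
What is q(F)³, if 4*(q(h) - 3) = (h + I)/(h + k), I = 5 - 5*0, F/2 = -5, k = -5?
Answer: 50653/1728 ≈ 29.313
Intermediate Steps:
F = -10 (F = 2*(-5) = -10)
I = 5 (I = 5 + 0 = 5)
q(h) = 3 + (5 + h)/(4*(-5 + h)) (q(h) = 3 + ((h + 5)/(h - 5))/4 = 3 + ((5 + h)/(-5 + h))/4 = 3 + (5 + h)/(4*(-5 + h)))
q(F)³ = ((-55 + 13*(-10))/(4*(-5 - 10)))³ = ((¼)*(-55 - 130)/(-15))³ = ((¼)*(-1/15)*(-185))³ = (37/12)³ = 50653/1728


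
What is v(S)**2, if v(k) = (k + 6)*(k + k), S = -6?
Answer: 0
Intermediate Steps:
v(k) = 2*k*(6 + k) (v(k) = (6 + k)*(2*k) = 2*k*(6 + k))
v(S)**2 = (2*(-6)*(6 - 6))**2 = (2*(-6)*0)**2 = 0**2 = 0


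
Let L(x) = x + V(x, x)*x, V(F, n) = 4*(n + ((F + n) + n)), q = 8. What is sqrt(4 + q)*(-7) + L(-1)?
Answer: 15 - 14*sqrt(3) ≈ -9.2487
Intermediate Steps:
V(F, n) = 4*F + 12*n (V(F, n) = 4*(n + (F + 2*n)) = 4*(F + 3*n) = 4*F + 12*n)
L(x) = x + 16*x**2 (L(x) = x + (4*x + 12*x)*x = x + (16*x)*x = x + 16*x**2)
sqrt(4 + q)*(-7) + L(-1) = sqrt(4 + 8)*(-7) - (1 + 16*(-1)) = sqrt(12)*(-7) - (1 - 16) = (2*sqrt(3))*(-7) - 1*(-15) = -14*sqrt(3) + 15 = 15 - 14*sqrt(3)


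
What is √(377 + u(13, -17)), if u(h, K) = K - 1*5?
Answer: √355 ≈ 18.841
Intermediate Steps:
u(h, K) = -5 + K (u(h, K) = K - 5 = -5 + K)
√(377 + u(13, -17)) = √(377 + (-5 - 17)) = √(377 - 22) = √355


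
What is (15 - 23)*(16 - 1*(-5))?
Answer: -168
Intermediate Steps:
(15 - 23)*(16 - 1*(-5)) = -8*(16 + 5) = -8*21 = -168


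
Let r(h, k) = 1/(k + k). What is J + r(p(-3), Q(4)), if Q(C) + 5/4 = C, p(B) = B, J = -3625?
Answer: -39873/11 ≈ -3624.8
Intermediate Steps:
Q(C) = -5/4 + C
r(h, k) = 1/(2*k)
J + r(p(-3), Q(4)) = -3625 + 1/(2*(-5/4 + 4)) = -3625 + 1/(2*(11/4)) = -3625 + (1/2)*(4/11) = -3625 + 2/11 = -39873/11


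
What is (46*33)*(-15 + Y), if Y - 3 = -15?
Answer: -40986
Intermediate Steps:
Y = -12 (Y = 3 - 15 = -12)
(46*33)*(-15 + Y) = (46*33)*(-15 - 12) = 1518*(-27) = -40986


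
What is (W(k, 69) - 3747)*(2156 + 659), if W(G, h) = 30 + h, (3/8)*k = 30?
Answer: -10269120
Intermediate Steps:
k = 80 (k = (8/3)*30 = 80)
(W(k, 69) - 3747)*(2156 + 659) = ((30 + 69) - 3747)*(2156 + 659) = (99 - 3747)*2815 = -3648*2815 = -10269120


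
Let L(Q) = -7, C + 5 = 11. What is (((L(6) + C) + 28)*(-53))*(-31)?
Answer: 44361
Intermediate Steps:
C = 6 (C = -5 + 11 = 6)
(((L(6) + C) + 28)*(-53))*(-31) = (((-7 + 6) + 28)*(-53))*(-31) = ((-1 + 28)*(-53))*(-31) = (27*(-53))*(-31) = -1431*(-31) = 44361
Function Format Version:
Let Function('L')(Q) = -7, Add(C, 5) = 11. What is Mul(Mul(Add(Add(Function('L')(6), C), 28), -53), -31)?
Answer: 44361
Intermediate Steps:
C = 6 (C = Add(-5, 11) = 6)
Mul(Mul(Add(Add(Function('L')(6), C), 28), -53), -31) = Mul(Mul(Add(Add(-7, 6), 28), -53), -31) = Mul(Mul(Add(-1, 28), -53), -31) = Mul(Mul(27, -53), -31) = Mul(-1431, -31) = 44361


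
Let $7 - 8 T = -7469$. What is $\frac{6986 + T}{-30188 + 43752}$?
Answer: $\frac{15841}{27128} \approx 0.58394$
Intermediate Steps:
$T = \frac{1869}{2}$ ($T = \frac{7}{8} - - \frac{7469}{8} = \frac{7}{8} + \frac{7469}{8} = \frac{1869}{2} \approx 934.5$)
$\frac{6986 + T}{-30188 + 43752} = \frac{6986 + \frac{1869}{2}}{-30188 + 43752} = \frac{15841}{2 \cdot 13564} = \frac{15841}{2} \cdot \frac{1}{13564} = \frac{15841}{27128}$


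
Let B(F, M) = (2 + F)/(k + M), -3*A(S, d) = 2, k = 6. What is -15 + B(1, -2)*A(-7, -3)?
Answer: -31/2 ≈ -15.500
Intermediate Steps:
A(S, d) = -⅔ (A(S, d) = -⅓*2 = -⅔)
B(F, M) = (2 + F)/(6 + M)
-15 + B(1, -2)*A(-7, -3) = -15 + ((2 + 1)/(6 - 2))*(-⅔) = -15 + (3/4)*(-⅔) = -15 + ((¼)*3)*(-⅔) = -15 + (¾)*(-⅔) = -15 - ½ = -31/2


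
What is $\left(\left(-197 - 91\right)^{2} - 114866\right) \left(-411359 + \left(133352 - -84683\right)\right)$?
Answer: $6171288728$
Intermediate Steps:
$\left(\left(-197 - 91\right)^{2} - 114866\right) \left(-411359 + \left(133352 - -84683\right)\right) = \left(\left(-288\right)^{2} - 114866\right) \left(-411359 + \left(133352 + 84683\right)\right) = \left(82944 - 114866\right) \left(-411359 + 218035\right) = \left(-31922\right) \left(-193324\right) = 6171288728$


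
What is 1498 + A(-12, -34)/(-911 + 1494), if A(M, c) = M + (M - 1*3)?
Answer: 873307/583 ≈ 1498.0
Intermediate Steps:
A(M, c) = -3 + 2*M (A(M, c) = M + (M - 3) = M + (-3 + M) = -3 + 2*M)
1498 + A(-12, -34)/(-911 + 1494) = 1498 + (-3 + 2*(-12))/(-911 + 1494) = 1498 + (-3 - 24)/583 = 1498 - 27*1/583 = 1498 - 27/583 = 873307/583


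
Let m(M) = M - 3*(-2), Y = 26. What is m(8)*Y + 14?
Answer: 378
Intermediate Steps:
m(M) = 6 + M (m(M) = M - 1*(-6) = M + 6 = 6 + M)
m(8)*Y + 14 = (6 + 8)*26 + 14 = 14*26 + 14 = 364 + 14 = 378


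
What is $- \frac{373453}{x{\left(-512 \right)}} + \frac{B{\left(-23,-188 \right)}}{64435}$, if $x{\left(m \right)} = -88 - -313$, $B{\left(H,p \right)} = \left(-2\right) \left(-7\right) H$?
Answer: $- \frac{687529043}{414225} \approx -1659.8$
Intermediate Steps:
$B{\left(H,p \right)} = 14 H$
$x{\left(m \right)} = 225$ ($x{\left(m \right)} = -88 + 313 = 225$)
$- \frac{373453}{x{\left(-512 \right)}} + \frac{B{\left(-23,-188 \right)}}{64435} = - \frac{373453}{225} + \frac{14 \left(-23\right)}{64435} = \left(-373453\right) \frac{1}{225} - \frac{46}{9205} = - \frac{373453}{225} - \frac{46}{9205} = - \frac{687529043}{414225}$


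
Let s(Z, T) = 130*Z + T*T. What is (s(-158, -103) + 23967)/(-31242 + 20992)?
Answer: -7018/5125 ≈ -1.3694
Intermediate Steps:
s(Z, T) = T² + 130*Z (s(Z, T) = 130*Z + T² = T² + 130*Z)
(s(-158, -103) + 23967)/(-31242 + 20992) = (((-103)² + 130*(-158)) + 23967)/(-31242 + 20992) = ((10609 - 20540) + 23967)/(-10250) = (-9931 + 23967)*(-1/10250) = 14036*(-1/10250) = -7018/5125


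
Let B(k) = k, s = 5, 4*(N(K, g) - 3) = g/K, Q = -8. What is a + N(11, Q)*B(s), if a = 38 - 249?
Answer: -2166/11 ≈ -196.91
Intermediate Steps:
N(K, g) = 3 + g/(4*K) (N(K, g) = 3 + (g/K)/4 = 3 + g/(4*K))
a = -211
a + N(11, Q)*B(s) = -211 + (3 + (¼)*(-8)/11)*5 = -211 + (3 + (¼)*(-8)*(1/11))*5 = -211 + (3 - 2/11)*5 = -211 + (31/11)*5 = -211 + 155/11 = -2166/11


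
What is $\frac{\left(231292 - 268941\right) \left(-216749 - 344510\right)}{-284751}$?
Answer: $- \frac{21130840091}{284751} \approx -74208.0$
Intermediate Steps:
$\frac{\left(231292 - 268941\right) \left(-216749 - 344510\right)}{-284751} = \left(-37649\right) \left(-561259\right) \left(- \frac{1}{284751}\right) = 21130840091 \left(- \frac{1}{284751}\right) = - \frac{21130840091}{284751}$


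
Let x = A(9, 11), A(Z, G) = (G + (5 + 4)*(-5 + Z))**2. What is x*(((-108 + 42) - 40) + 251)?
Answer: 320305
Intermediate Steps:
A(Z, G) = (-45 + G + 9*Z)**2 (A(Z, G) = (G + 9*(-5 + Z))**2 = (G + (-45 + 9*Z))**2 = (-45 + G + 9*Z)**2)
x = 2209 (x = (-45 + 11 + 9*9)**2 = (-45 + 11 + 81)**2 = 47**2 = 2209)
x*(((-108 + 42) - 40) + 251) = 2209*(((-108 + 42) - 40) + 251) = 2209*((-66 - 40) + 251) = 2209*(-106 + 251) = 2209*145 = 320305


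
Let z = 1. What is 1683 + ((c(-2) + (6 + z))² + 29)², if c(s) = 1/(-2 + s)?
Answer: 1854097/256 ≈ 7242.6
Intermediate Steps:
1683 + ((c(-2) + (6 + z))² + 29)² = 1683 + ((1/(-2 - 2) + (6 + 1))² + 29)² = 1683 + ((1/(-4) + 7)² + 29)² = 1683 + ((-¼ + 7)² + 29)² = 1683 + ((27/4)² + 29)² = 1683 + (729/16 + 29)² = 1683 + (1193/16)² = 1683 + 1423249/256 = 1854097/256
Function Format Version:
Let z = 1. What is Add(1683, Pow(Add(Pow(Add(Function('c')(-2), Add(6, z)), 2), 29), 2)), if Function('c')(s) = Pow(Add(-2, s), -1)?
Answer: Rational(1854097, 256) ≈ 7242.6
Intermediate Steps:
Add(1683, Pow(Add(Pow(Add(Function('c')(-2), Add(6, z)), 2), 29), 2)) = Add(1683, Pow(Add(Pow(Add(Pow(Add(-2, -2), -1), Add(6, 1)), 2), 29), 2)) = Add(1683, Pow(Add(Pow(Add(Pow(-4, -1), 7), 2), 29), 2)) = Add(1683, Pow(Add(Pow(Add(Rational(-1, 4), 7), 2), 29), 2)) = Add(1683, Pow(Add(Pow(Rational(27, 4), 2), 29), 2)) = Add(1683, Pow(Add(Rational(729, 16), 29), 2)) = Add(1683, Pow(Rational(1193, 16), 2)) = Add(1683, Rational(1423249, 256)) = Rational(1854097, 256)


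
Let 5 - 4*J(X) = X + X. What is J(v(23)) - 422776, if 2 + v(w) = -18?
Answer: -1691059/4 ≈ -4.2277e+5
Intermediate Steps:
v(w) = -20 (v(w) = -2 - 18 = -20)
J(X) = 5/4 - X/2 (J(X) = 5/4 - (X + X)/4 = 5/4 - X/2)
J(v(23)) - 422776 = (5/4 - 1/2*(-20)) - 422776 = (5/4 + 10) - 422776 = 45/4 - 422776 = -1691059/4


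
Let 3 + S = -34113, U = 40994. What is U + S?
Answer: 6878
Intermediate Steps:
S = -34116 (S = -3 - 34113 = -34116)
U + S = 40994 - 34116 = 6878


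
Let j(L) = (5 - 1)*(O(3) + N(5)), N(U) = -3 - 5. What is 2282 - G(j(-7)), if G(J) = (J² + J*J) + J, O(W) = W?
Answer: 1502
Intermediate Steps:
N(U) = -8
j(L) = -20 (j(L) = (5 - 1)*(3 - 8) = 4*(-5) = -20)
G(J) = J + 2*J² (G(J) = (J² + J²) + J = 2*J² + J = J + 2*J²)
2282 - G(j(-7)) = 2282 - (-20)*(1 + 2*(-20)) = 2282 - (-20)*(1 - 40) = 2282 - (-20)*(-39) = 2282 - 1*780 = 2282 - 780 = 1502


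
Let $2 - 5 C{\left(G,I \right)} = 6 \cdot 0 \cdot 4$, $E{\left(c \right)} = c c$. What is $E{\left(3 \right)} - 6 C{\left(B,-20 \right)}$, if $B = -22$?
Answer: $\frac{33}{5} \approx 6.6$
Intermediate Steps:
$E{\left(c \right)} = c^{2}$
$C{\left(G,I \right)} = \frac{2}{5}$ ($C{\left(G,I \right)} = \frac{2}{5} - \frac{6 \cdot 0 \cdot 4}{5} = \frac{2}{5} - \frac{0 \cdot 4}{5} = \frac{2}{5} - 0 = \frac{2}{5} + 0 = \frac{2}{5}$)
$E{\left(3 \right)} - 6 C{\left(B,-20 \right)} = 3^{2} - \frac{12}{5} = 9 - \frac{12}{5} = \frac{33}{5}$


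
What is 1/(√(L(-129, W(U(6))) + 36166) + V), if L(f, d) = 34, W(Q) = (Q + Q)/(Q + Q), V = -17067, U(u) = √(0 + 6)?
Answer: -17067/291246289 - 10*√362/291246289 ≈ -5.9253e-5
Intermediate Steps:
U(u) = √6
W(Q) = 1 (W(Q) = (2*Q)/((2*Q)) = (2*Q)*(1/(2*Q)) = 1)
1/(√(L(-129, W(U(6))) + 36166) + V) = 1/(√(34 + 36166) - 17067) = 1/(√36200 - 17067) = 1/(10*√362 - 17067) = 1/(-17067 + 10*√362)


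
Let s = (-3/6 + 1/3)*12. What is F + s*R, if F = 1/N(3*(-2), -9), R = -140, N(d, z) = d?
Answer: 1679/6 ≈ 279.83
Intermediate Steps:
F = -⅙ (F = 1/(3*(-2)) = 1/(-6) = -⅙ ≈ -0.16667)
s = -2 (s = (-3*⅙ + 1*(⅓))*12 = (-½ + ⅓)*12 = -⅙*12 = -2)
F + s*R = -⅙ - 2*(-140) = -⅙ + 280 = 1679/6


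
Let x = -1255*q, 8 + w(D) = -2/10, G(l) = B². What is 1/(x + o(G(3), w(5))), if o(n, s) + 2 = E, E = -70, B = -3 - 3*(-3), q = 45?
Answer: -1/56547 ≈ -1.7684e-5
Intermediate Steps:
B = 6 (B = -3 + 9 = 6)
G(l) = 36 (G(l) = 6² = 36)
w(D) = -41/5 (w(D) = -8 - 2/10 = -8 - 2*⅒ = -8 - ⅕ = -41/5)
o(n, s) = -72 (o(n, s) = -2 - 70 = -72)
x = -56475 (x = -1255*45 = -56475)
1/(x + o(G(3), w(5))) = 1/(-56475 - 72) = 1/(-56547) = -1/56547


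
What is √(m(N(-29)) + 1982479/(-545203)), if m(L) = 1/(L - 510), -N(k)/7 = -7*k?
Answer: 2*I*√1007704588391659734/1052786993 ≈ 1.907*I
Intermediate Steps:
N(k) = 49*k (N(k) = -(-49)*k = 49*k)
m(L) = 1/(-510 + L)
√(m(N(-29)) + 1982479/(-545203)) = √(1/(-510 + 49*(-29)) + 1982479/(-545203)) = √(1/(-510 - 1421) + 1982479*(-1/545203)) = √(1/(-1931) - 1982479/545203) = √(-1/1931 - 1982479/545203) = √(-3828712152/1052786993) = 2*I*√1007704588391659734/1052786993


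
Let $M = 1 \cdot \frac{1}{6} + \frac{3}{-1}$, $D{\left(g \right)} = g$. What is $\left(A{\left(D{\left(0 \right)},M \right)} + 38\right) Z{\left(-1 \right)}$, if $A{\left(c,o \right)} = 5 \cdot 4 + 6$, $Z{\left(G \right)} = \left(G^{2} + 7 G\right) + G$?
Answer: $-448$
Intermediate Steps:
$Z{\left(G \right)} = G^{2} + 8 G$
$M = - \frac{17}{6}$ ($M = 1 \cdot \frac{1}{6} + 3 \left(-1\right) = \frac{1}{6} - 3 = - \frac{17}{6} \approx -2.8333$)
$A{\left(c,o \right)} = 26$ ($A{\left(c,o \right)} = 20 + 6 = 26$)
$\left(A{\left(D{\left(0 \right)},M \right)} + 38\right) Z{\left(-1 \right)} = \left(26 + 38\right) \left(- (8 - 1)\right) = 64 \left(\left(-1\right) 7\right) = 64 \left(-7\right) = -448$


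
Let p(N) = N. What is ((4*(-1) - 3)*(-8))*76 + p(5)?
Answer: 4261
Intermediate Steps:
((4*(-1) - 3)*(-8))*76 + p(5) = ((4*(-1) - 3)*(-8))*76 + 5 = ((-4 - 3)*(-8))*76 + 5 = -7*(-8)*76 + 5 = 56*76 + 5 = 4256 + 5 = 4261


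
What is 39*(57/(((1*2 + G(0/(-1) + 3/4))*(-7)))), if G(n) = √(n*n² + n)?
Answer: -284544/1267 + 88920*√3/1267 ≈ -103.02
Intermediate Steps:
G(n) = √(n + n³) (G(n) = √(n³ + n) = √(n + n³))
39*(57/(((1*2 + G(0/(-1) + 3/4))*(-7)))) = 39*(57/(((1*2 + √((0/(-1) + 3/4) + (0/(-1) + 3/4)³))*(-7)))) = 39*(57/(((2 + √((0*(-1) + 3*(¼)) + (0*(-1) + 3*(¼))³))*(-7)))) = 39*(57/(((2 + √((0 + ¾) + (0 + ¾)³))*(-7)))) = 39*(57/(((2 + √(¾ + (¾)³))*(-7)))) = 39*(57/(((2 + √(¾ + 27/64))*(-7)))) = 39*(57/(((2 + √(75/64))*(-7)))) = 39*(57/(((2 + 5*√3/8)*(-7)))) = 39*(57/(-14 - 35*√3/8)) = 2223/(-14 - 35*√3/8)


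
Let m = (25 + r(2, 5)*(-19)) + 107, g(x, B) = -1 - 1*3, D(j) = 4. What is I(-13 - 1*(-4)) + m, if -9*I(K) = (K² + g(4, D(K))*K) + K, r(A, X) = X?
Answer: 25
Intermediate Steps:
g(x, B) = -4 (g(x, B) = -1 - 3 = -4)
m = 37 (m = (25 + 5*(-19)) + 107 = (25 - 95) + 107 = -70 + 107 = 37)
I(K) = -K²/9 + K/3 (I(K) = -((K² - 4*K) + K)/9 = -(K² - 3*K)/9 = -K²/9 + K/3)
I(-13 - 1*(-4)) + m = (-13 - 1*(-4))*(3 - (-13 - 1*(-4)))/9 + 37 = (-13 + 4)*(3 - (-13 + 4))/9 + 37 = (⅑)*(-9)*(3 - 1*(-9)) + 37 = (⅑)*(-9)*(3 + 9) + 37 = (⅑)*(-9)*12 + 37 = -12 + 37 = 25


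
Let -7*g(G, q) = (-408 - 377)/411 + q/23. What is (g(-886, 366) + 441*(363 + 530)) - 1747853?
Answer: -89598313211/66171 ≈ -1.3540e+6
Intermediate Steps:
g(G, q) = 785/2877 - q/161 (g(G, q) = -((-408 - 377)/411 + q/23)/7 = -(-785*1/411 + q*(1/23))/7 = -(-785/411 + q/23)/7 = 785/2877 - q/161)
(g(-886, 366) + 441*(363 + 530)) - 1747853 = ((785/2877 - 1/161*366) + 441*(363 + 530)) - 1747853 = ((785/2877 - 366/161) + 441*893) - 1747853 = (-132371/66171 + 393813) - 1747853 = 26058867652/66171 - 1747853 = -89598313211/66171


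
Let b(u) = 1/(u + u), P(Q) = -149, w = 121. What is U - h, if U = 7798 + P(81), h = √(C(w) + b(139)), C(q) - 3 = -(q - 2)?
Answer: 7649 - 3*I*√996074/278 ≈ 7649.0 - 10.77*I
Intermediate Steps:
b(u) = 1/(2*u)
C(q) = 5 - q (C(q) = 3 - (q - 2) = 3 - (-2 + q) = 3 + (2 - q) = 5 - q)
h = 3*I*√996074/278 (h = √((5 - 1*121) + (½)/139) = √((5 - 121) + (½)*(1/139)) = √(-116 + 1/278) = √(-32247/278) = 3*I*√996074/278 ≈ 10.77*I)
U = 7649 (U = 7798 - 149 = 7649)
U - h = 7649 - 3*I*√996074/278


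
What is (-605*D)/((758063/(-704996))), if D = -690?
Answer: -294300580200/758063 ≈ -3.8823e+5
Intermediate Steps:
(-605*D)/((758063/(-704996))) = (-605*(-690))/((758063/(-704996))) = 417450/((758063*(-1/704996))) = 417450/(-758063/704996) = 417450*(-704996/758063) = -294300580200/758063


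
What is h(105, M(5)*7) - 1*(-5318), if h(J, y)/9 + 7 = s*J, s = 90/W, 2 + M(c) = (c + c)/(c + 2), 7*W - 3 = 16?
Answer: 695195/19 ≈ 36589.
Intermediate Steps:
W = 19/7 (W = 3/7 + (⅐)*16 = 3/7 + 16/7 = 19/7 ≈ 2.7143)
M(c) = -2 + 2*c/(2 + c) (M(c) = -2 + (c + c)/(c + 2) = -2 + (2*c)/(2 + c) = -2 + 2*c/(2 + c))
s = 630/19 (s = 90/(19/7) = 90*(7/19) = 630/19 ≈ 33.158)
h(J, y) = -63 + 5670*J/19 (h(J, y) = -63 + 9*(630*J/19) = -63 + 5670*J/19)
h(105, M(5)*7) - 1*(-5318) = (-63 + (5670/19)*105) - 1*(-5318) = (-63 + 595350/19) + 5318 = 594153/19 + 5318 = 695195/19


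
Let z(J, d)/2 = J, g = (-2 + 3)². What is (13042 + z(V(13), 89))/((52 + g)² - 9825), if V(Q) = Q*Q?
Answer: -3345/1754 ≈ -1.9071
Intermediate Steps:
V(Q) = Q²
g = 1 (g = 1² = 1)
z(J, d) = 2*J
(13042 + z(V(13), 89))/((52 + g)² - 9825) = (13042 + 2*13²)/((52 + 1)² - 9825) = (13042 + 2*169)/(53² - 9825) = (13042 + 338)/(2809 - 9825) = 13380/(-7016) = 13380*(-1/7016) = -3345/1754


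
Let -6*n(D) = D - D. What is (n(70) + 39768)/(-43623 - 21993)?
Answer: -1657/2734 ≈ -0.60607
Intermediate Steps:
n(D) = 0 (n(D) = -(D - D)/6 = -1/6*0 = 0)
(n(70) + 39768)/(-43623 - 21993) = (0 + 39768)/(-43623 - 21993) = 39768/(-65616) = 39768*(-1/65616) = -1657/2734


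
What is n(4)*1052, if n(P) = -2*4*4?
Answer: -33664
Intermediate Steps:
n(P) = -32 (n(P) = -8*4 = -32)
n(4)*1052 = -32*1052 = -33664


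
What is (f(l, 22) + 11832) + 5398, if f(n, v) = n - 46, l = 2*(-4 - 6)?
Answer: 17164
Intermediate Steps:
l = -20 (l = 2*(-10) = -20)
f(n, v) = -46 + n
(f(l, 22) + 11832) + 5398 = ((-46 - 20) + 11832) + 5398 = (-66 + 11832) + 5398 = 11766 + 5398 = 17164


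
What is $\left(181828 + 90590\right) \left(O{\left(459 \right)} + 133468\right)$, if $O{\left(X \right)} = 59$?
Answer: $36375158286$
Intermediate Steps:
$\left(181828 + 90590\right) \left(O{\left(459 \right)} + 133468\right) = \left(181828 + 90590\right) \left(59 + 133468\right) = 272418 \cdot 133527 = 36375158286$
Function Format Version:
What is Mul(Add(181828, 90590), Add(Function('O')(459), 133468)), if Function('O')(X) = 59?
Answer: 36375158286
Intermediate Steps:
Mul(Add(181828, 90590), Add(Function('O')(459), 133468)) = Mul(Add(181828, 90590), Add(59, 133468)) = Mul(272418, 133527) = 36375158286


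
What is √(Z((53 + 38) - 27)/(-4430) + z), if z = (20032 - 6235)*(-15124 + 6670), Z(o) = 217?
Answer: I*√2289045157727510/4430 ≈ 10800.0*I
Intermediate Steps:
z = -116639838 (z = 13797*(-8454) = -116639838)
√(Z((53 + 38) - 27)/(-4430) + z) = √(217/(-4430) - 116639838) = √(217*(-1/4430) - 116639838) = √(-217/4430 - 116639838) = √(-516714482557/4430) = I*√2289045157727510/4430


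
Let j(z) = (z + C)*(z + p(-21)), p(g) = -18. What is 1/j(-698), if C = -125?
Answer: 1/589268 ≈ 1.6970e-6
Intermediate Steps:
j(z) = (-125 + z)*(-18 + z) (j(z) = (z - 125)*(z - 18) = (-125 + z)*(-18 + z))
1/j(-698) = 1/(2250 + (-698)² - 143*(-698)) = 1/(2250 + 487204 + 99814) = 1/589268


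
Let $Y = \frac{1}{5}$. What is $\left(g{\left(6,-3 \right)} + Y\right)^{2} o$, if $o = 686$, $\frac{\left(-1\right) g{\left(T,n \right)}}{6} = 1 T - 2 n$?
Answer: $\frac{88412366}{25} \approx 3.5365 \cdot 10^{6}$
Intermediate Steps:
$g{\left(T,n \right)} = - 6 T + 12 n$ ($g{\left(T,n \right)} = - 6 \left(1 T - 2 n\right) = - 6 \left(T - 2 n\right) = - 6 T + 12 n$)
$Y = \frac{1}{5} \approx 0.2$
$\left(g{\left(6,-3 \right)} + Y\right)^{2} o = \left(\left(\left(-6\right) 6 + 12 \left(-3\right)\right) + \frac{1}{5}\right)^{2} \cdot 686 = \left(\left(-36 - 36\right) + \frac{1}{5}\right)^{2} \cdot 686 = \left(-72 + \frac{1}{5}\right)^{2} \cdot 686 = \left(- \frac{359}{5}\right)^{2} \cdot 686 = \frac{128881}{25} \cdot 686 = \frac{88412366}{25}$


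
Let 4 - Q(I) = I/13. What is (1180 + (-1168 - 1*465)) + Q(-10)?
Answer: -5827/13 ≈ -448.23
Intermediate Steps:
Q(I) = 4 - I/13
(1180 + (-1168 - 1*465)) + Q(-10) = (1180 + (-1168 - 1*465)) + (4 - 1/13*(-10)) = (1180 + (-1168 - 465)) + (4 + 10/13) = (1180 - 1633) + 62/13 = -453 + 62/13 = -5827/13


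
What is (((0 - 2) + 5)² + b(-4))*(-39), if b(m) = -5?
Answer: -156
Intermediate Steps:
(((0 - 2) + 5)² + b(-4))*(-39) = (((0 - 2) + 5)² - 5)*(-39) = ((-2 + 5)² - 5)*(-39) = (3² - 5)*(-39) = (9 - 5)*(-39) = 4*(-39) = -156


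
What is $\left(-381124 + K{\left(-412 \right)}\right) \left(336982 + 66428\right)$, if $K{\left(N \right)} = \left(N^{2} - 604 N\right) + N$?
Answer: $14948760960$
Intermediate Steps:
$K{\left(N \right)} = N^{2} - 603 N$
$\left(-381124 + K{\left(-412 \right)}\right) \left(336982 + 66428\right) = \left(-381124 - 412 \left(-603 - 412\right)\right) \left(336982 + 66428\right) = \left(-381124 - -418180\right) 403410 = \left(-381124 + 418180\right) 403410 = 37056 \cdot 403410 = 14948760960$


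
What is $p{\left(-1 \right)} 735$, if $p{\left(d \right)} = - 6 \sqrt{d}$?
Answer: $- 4410 i \approx - 4410.0 i$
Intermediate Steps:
$p{\left(-1 \right)} 735 = - 6 \sqrt{-1} \cdot 735 = - 6 i 735 = - 4410 i$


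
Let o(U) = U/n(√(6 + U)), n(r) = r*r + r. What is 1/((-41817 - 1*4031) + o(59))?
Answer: -190723845/8744131021961 + 59*√65/8744131021961 ≈ -2.1812e-5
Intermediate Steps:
n(r) = r + r² (n(r) = r² + r = r + r²)
o(U) = U/((1 + √(6 + U))*√(6 + U)) (o(U) = U/((√(6 + U)*(1 + √(6 + U)))) = U*(1/((1 + √(6 + U))*√(6 + U))) = U/((1 + √(6 + U))*√(6 + U)))
1/((-41817 - 1*4031) + o(59)) = 1/((-41817 - 1*4031) + 59/(6 + 59 + √(6 + 59))) = 1/((-41817 - 4031) + 59/(6 + 59 + √65)) = 1/(-45848 + 59/(65 + √65))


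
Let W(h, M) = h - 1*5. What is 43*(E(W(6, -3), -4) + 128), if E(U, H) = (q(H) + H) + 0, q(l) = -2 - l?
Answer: 5418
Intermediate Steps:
W(h, M) = -5 + h (W(h, M) = h - 5 = -5 + h)
E(U, H) = -2 (E(U, H) = ((-2 - H) + H) + 0 = -2 + 0 = -2)
43*(E(W(6, -3), -4) + 128) = 43*(-2 + 128) = 43*126 = 5418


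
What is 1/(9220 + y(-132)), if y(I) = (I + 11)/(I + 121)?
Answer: 1/9231 ≈ 0.00010833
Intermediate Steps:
y(I) = (11 + I)/(121 + I)
1/(9220 + y(-132)) = 1/(9220 + (11 - 132)/(121 - 132)) = 1/(9220 - 121/(-11)) = 1/(9220 - 1/11*(-121)) = 1/(9220 + 11) = 1/9231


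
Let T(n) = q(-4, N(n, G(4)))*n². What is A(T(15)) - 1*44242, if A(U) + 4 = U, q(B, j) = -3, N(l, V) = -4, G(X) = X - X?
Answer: -44921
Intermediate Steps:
G(X) = 0
T(n) = -3*n²
A(U) = -4 + U
A(T(15)) - 1*44242 = (-4 - 3*15²) - 1*44242 = (-4 - 3*225) - 44242 = (-4 - 675) - 44242 = -679 - 44242 = -44921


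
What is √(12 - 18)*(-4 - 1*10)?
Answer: -14*I*√6 ≈ -34.293*I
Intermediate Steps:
√(12 - 18)*(-4 - 1*10) = √(-6)*(-4 - 10) = (I*√6)*(-14) = -14*I*√6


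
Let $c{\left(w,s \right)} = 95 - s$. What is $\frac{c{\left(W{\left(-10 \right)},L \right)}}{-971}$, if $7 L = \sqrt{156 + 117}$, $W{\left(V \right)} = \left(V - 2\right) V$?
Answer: $- \frac{95}{971} + \frac{\sqrt{273}}{6797} \approx -0.095406$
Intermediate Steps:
$W{\left(V \right)} = V \left(-2 + V\right)$ ($W{\left(V \right)} = \left(V - 2\right) V = \left(-2 + V\right) V = V \left(-2 + V\right)$)
$L = \frac{\sqrt{273}}{7}$ ($L = \frac{\sqrt{156 + 117}}{7} = \frac{\sqrt{273}}{7} \approx 2.3604$)
$\frac{c{\left(W{\left(-10 \right)},L \right)}}{-971} = \frac{95 - \frac{\sqrt{273}}{7}}{-971} = \left(95 - \frac{\sqrt{273}}{7}\right) \left(- \frac{1}{971}\right) = - \frac{95}{971} + \frac{\sqrt{273}}{6797}$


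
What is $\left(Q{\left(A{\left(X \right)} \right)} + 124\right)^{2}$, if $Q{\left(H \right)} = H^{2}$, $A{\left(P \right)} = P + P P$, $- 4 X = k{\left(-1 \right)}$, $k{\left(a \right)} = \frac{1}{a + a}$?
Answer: $\frac{258048760225}{16777216} \approx 15381.0$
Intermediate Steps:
$k{\left(a \right)} = \frac{1}{2 a}$
$X = \frac{1}{8}$ ($X = - \frac{\frac{1}{2} \frac{1}{-1}}{4} = - \frac{\frac{1}{2} \left(-1\right)}{4} = \left(- \frac{1}{4}\right) \left(- \frac{1}{2}\right) = \frac{1}{8} \approx 0.125$)
$A{\left(P \right)} = P + P^{2}$
$\left(Q{\left(A{\left(X \right)} \right)} + 124\right)^{2} = \left(\left(\frac{1 + \frac{1}{8}}{8}\right)^{2} + 124\right)^{2} = \left(\left(\frac{1}{8} \cdot \frac{9}{8}\right)^{2} + 124\right)^{2} = \left(\left(\frac{9}{64}\right)^{2} + 124\right)^{2} = \left(\frac{81}{4096} + 124\right)^{2} = \left(\frac{507985}{4096}\right)^{2} = \frac{258048760225}{16777216}$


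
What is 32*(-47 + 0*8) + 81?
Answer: -1423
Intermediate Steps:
32*(-47 + 0*8) + 81 = 32*(-47 + 0) + 81 = 32*(-47) + 81 = -1504 + 81 = -1423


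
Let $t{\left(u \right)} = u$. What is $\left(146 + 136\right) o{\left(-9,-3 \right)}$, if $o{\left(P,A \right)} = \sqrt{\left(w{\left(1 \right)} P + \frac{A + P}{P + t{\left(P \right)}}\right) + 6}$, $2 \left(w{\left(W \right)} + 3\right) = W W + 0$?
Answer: $235 \sqrt{42} \approx 1523.0$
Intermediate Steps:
$w{\left(W \right)} = -3 + \frac{W^{2}}{2}$ ($w{\left(W \right)} = -3 + \frac{W W + 0}{2} = -3 + \frac{W^{2} + 0}{2} = -3 + \frac{W^{2}}{2}$)
$o{\left(P,A \right)} = \sqrt{6 - \frac{5 P}{2} + \frac{A + P}{2 P}}$ ($o{\left(P,A \right)} = \sqrt{\left(\left(-3 + \frac{1^{2}}{2}\right) P + \frac{A + P}{P + P}\right) + 6} = \sqrt{\left(\left(-3 + \frac{1}{2} \cdot 1\right) P + \frac{A + P}{2 P}\right) + 6} = \sqrt{\left(\left(-3 + \frac{1}{2}\right) P + \left(A + P\right) \frac{1}{2 P}\right) + 6} = \sqrt{\left(- \frac{5 P}{2} + \frac{A + P}{2 P}\right) + 6} = \sqrt{6 - \frac{5 P}{2} + \frac{A + P}{2 P}}$)
$\left(146 + 136\right) o{\left(-9,-3 \right)} = \left(146 + 136\right) \frac{\sqrt{26 - -90 + 2 \left(-3\right) \frac{1}{-9}}}{2} = 282 \frac{\sqrt{26 + 90 + 2 \left(-3\right) \left(- \frac{1}{9}\right)}}{2} = 282 \frac{\sqrt{26 + 90 + \frac{2}{3}}}{2} = 282 \frac{\sqrt{\frac{350}{3}}}{2} = 282 \frac{\frac{5}{3} \sqrt{42}}{2} = 282 \frac{5 \sqrt{42}}{6} = 235 \sqrt{42}$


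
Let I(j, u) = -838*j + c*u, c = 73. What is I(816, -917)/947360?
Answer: -750749/947360 ≈ -0.79246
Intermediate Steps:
I(j, u) = -838*j + 73*u
I(816, -917)/947360 = (-838*816 + 73*(-917))/947360 = (-683808 - 66941)*(1/947360) = -750749*1/947360 = -750749/947360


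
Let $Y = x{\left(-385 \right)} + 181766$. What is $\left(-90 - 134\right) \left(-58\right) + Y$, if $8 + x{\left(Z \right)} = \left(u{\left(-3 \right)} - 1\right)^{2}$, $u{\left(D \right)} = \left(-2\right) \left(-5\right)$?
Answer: $194831$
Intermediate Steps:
$u{\left(D \right)} = 10$
$x{\left(Z \right)} = 73$ ($x{\left(Z \right)} = -8 + \left(10 - 1\right)^{2} = -8 + 9^{2} = -8 + 81 = 73$)
$Y = 181839$ ($Y = 73 + 181766 = 181839$)
$\left(-90 - 134\right) \left(-58\right) + Y = \left(-90 - 134\right) \left(-58\right) + 181839 = \left(-224\right) \left(-58\right) + 181839 = 12992 + 181839 = 194831$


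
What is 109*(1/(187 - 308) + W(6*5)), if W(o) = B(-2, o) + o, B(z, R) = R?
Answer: 791231/121 ≈ 6539.1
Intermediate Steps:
W(o) = 2*o (W(o) = o + o = 2*o)
109*(1/(187 - 308) + W(6*5)) = 109*(1/(187 - 308) + 2*(6*5)) = 109*(1/(-121) + 2*30) = 109*(-1/121 + 60) = 109*(7259/121) = 791231/121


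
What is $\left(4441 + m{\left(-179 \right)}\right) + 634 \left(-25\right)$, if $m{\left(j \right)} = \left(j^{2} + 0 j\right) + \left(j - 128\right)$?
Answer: $20325$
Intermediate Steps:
$m{\left(j \right)} = -128 + j + j^{2}$ ($m{\left(j \right)} = \left(j^{2} + 0\right) + \left(-128 + j\right) = j^{2} + \left(-128 + j\right) = -128 + j + j^{2}$)
$\left(4441 + m{\left(-179 \right)}\right) + 634 \left(-25\right) = \left(4441 - \left(307 - 32041\right)\right) + 634 \left(-25\right) = \left(4441 - -31734\right) - 15850 = \left(4441 + 31734\right) - 15850 = 36175 - 15850 = 20325$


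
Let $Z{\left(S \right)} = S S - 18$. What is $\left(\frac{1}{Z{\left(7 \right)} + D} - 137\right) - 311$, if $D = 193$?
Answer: $- \frac{100351}{224} \approx -448.0$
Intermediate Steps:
$Z{\left(S \right)} = -18 + S^{2}$ ($Z{\left(S \right)} = S^{2} - 18 = -18 + S^{2}$)
$\left(\frac{1}{Z{\left(7 \right)} + D} - 137\right) - 311 = \left(\frac{1}{\left(-18 + 7^{2}\right) + 193} - 137\right) - 311 = \left(\frac{1}{\left(-18 + 49\right) + 193} - 137\right) - 311 = \left(\frac{1}{31 + 193} - 137\right) - 311 = \left(\frac{1}{224} - 137\right) - 311 = - \frac{30687}{224} - 311 = - \frac{100351}{224}$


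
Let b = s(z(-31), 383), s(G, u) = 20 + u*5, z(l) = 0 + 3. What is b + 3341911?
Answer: 3343846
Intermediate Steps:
z(l) = 3
s(G, u) = 20 + 5*u
b = 1935 (b = 20 + 5*383 = 20 + 1915 = 1935)
b + 3341911 = 1935 + 3341911 = 3343846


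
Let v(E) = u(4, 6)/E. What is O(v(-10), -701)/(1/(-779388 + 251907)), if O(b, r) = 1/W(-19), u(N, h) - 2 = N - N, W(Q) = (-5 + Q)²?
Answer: -58609/64 ≈ -915.77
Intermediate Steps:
u(N, h) = 2 (u(N, h) = 2 + (N - N) = 2 + 0 = 2)
v(E) = 2/E
O(b, r) = 1/576 (O(b, r) = 1/((-5 - 19)²) = 1/((-24)²) = 1/576)
O(v(-10), -701)/(1/(-779388 + 251907)) = 1/(576*(1/(-779388 + 251907))) = 1/(576*(1/(-527481))) = 1/(576*(-1/527481)) = (1/576)*(-527481) = -58609/64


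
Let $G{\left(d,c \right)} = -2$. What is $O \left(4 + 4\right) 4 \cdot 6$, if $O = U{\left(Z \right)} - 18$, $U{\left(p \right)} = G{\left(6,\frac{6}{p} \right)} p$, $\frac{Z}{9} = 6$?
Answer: $-24192$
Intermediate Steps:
$Z = 54$ ($Z = 9 \cdot 6 = 54$)
$U{\left(p \right)} = - 2 p$
$O = -126$ ($O = \left(-2\right) 54 - 18 = -108 - 18 = -126$)
$O \left(4 + 4\right) 4 \cdot 6 = - 126 \left(4 + 4\right) 4 \cdot 6 = - 126 \cdot 8 \cdot 24 = \left(-126\right) 192 = -24192$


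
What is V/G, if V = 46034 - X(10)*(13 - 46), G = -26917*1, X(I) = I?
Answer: -46364/26917 ≈ -1.7225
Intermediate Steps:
G = -26917
V = 46364 (V = 46034 - 10*(13 - 46) = 46034 - 10*(-33) = 46034 - 1*(-330) = 46034 + 330 = 46364)
V/G = 46364/(-26917) = 46364*(-1/26917) = -46364/26917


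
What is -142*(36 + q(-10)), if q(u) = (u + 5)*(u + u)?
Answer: -19312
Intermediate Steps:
q(u) = 2*u*(5 + u) (q(u) = (5 + u)*(2*u) = 2*u*(5 + u))
-142*(36 + q(-10)) = -142*(36 + 2*(-10)*(5 - 10)) = -142*(36 + 2*(-10)*(-5)) = -142*(36 + 100) = -142*136 = -19312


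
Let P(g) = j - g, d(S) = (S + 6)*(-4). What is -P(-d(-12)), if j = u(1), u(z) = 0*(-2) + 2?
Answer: -26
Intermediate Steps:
u(z) = 2 (u(z) = 0 + 2 = 2)
j = 2
d(S) = -24 - 4*S (d(S) = (6 + S)*(-4) = -24 - 4*S)
P(g) = 2 - g
-P(-d(-12)) = -(2 - (-1)*(-24 - 4*(-12))) = -(2 - (-1)*(-24 + 48)) = -(2 - (-1)*24) = -(2 - 1*(-24)) = -(2 + 24) = -1*26 = -26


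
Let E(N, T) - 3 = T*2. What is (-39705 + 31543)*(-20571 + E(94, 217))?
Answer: 164333708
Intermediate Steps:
E(N, T) = 3 + 2*T (E(N, T) = 3 + T*2 = 3 + 2*T)
(-39705 + 31543)*(-20571 + E(94, 217)) = (-39705 + 31543)*(-20571 + (3 + 2*217)) = -8162*(-20571 + (3 + 434)) = -8162*(-20571 + 437) = -8162*(-20134) = 164333708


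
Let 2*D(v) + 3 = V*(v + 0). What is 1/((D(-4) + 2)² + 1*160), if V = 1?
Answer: 4/649 ≈ 0.0061633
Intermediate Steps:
D(v) = -3/2 + v/2 (D(v) = -3/2 + (1*(v + 0))/2 = -3/2 + (1*v)/2 = -3/2 + v/2)
1/((D(-4) + 2)² + 1*160) = 1/(((-3/2 + (½)*(-4)) + 2)² + 1*160) = 1/(((-3/2 - 2) + 2)² + 160) = 1/((-7/2 + 2)² + 160) = 1/((-3/2)² + 160) = 1/(9/4 + 160) = 1/(649/4) = 4/649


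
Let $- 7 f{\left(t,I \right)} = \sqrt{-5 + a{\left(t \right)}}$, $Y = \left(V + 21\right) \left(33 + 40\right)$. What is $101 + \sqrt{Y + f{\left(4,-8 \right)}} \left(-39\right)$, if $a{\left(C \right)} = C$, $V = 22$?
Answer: $101 - \frac{39 \sqrt{153811 - 7 i}}{7} \approx -2084.0 + 0.049721 i$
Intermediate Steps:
$Y = 3139$ ($Y = \left(22 + 21\right) \left(33 + 40\right) = 43 \cdot 73 = 3139$)
$f{\left(t,I \right)} = - \frac{\sqrt{-5 + t}}{7}$
$101 + \sqrt{Y + f{\left(4,-8 \right)}} \left(-39\right) = 101 + \sqrt{3139 - \frac{\sqrt{-5 + 4}}{7}} \left(-39\right) = 101 + \sqrt{3139 - \frac{\sqrt{-1}}{7}} \left(-39\right) = 101 + \sqrt{3139 - \frac{i}{7}} \left(-39\right) = 101 - 39 \sqrt{3139 - \frac{i}{7}}$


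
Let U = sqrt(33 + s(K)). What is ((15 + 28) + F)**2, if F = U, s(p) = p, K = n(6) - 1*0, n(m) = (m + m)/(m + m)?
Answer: (43 + sqrt(34))**2 ≈ 2384.5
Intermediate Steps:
n(m) = 1 (n(m) = (2*m)/((2*m)) = (2*m)*(1/(2*m)) = 1)
K = 1 (K = 1 - 1*0 = 1 + 0 = 1)
U = sqrt(34) (U = sqrt(33 + 1) = sqrt(34) ≈ 5.8309)
F = sqrt(34) ≈ 5.8309
((15 + 28) + F)**2 = ((15 + 28) + sqrt(34))**2 = (43 + sqrt(34))**2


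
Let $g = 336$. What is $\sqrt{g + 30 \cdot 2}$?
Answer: $6 \sqrt{11} \approx 19.9$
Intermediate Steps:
$\sqrt{g + 30 \cdot 2} = \sqrt{336 + 30 \cdot 2} = \sqrt{336 + 60} = \sqrt{396} = 6 \sqrt{11}$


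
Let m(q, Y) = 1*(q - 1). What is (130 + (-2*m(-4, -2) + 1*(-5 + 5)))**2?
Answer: 19600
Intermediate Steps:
m(q, Y) = -1 + q (m(q, Y) = 1*(-1 + q) = -1 + q)
(130 + (-2*m(-4, -2) + 1*(-5 + 5)))**2 = (130 + (-2*(-1 - 4) + 1*(-5 + 5)))**2 = (130 + (-2*(-5) + 1*0))**2 = (130 + (10 + 0))**2 = (130 + 10)**2 = 140**2 = 19600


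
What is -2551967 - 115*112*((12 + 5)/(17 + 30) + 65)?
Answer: -159509809/47 ≈ -3.3938e+6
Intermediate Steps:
-2551967 - 115*112*((12 + 5)/(17 + 30) + 65) = -2551967 - 12880*(17/47 + 65) = -2551967 - 12880*3072/47 = -2551967 - 1*39567360/47 = -2551967 - 39567360/47 = -159509809/47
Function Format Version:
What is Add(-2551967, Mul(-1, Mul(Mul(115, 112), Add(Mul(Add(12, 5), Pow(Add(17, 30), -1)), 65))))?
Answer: Rational(-159509809, 47) ≈ -3.3938e+6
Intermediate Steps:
Add(-2551967, Mul(-1, Mul(Mul(115, 112), Add(Mul(Add(12, 5), Pow(Add(17, 30), -1)), 65)))) = Add(-2551967, Mul(-1, Mul(12880, Add(Mul(17, Pow(47, -1)), 65)))) = Add(-2551967, Mul(-1, Mul(12880, Add(Mul(17, Rational(1, 47)), 65)))) = Add(-2551967, Mul(-1, Mul(12880, Add(Rational(17, 47), 65)))) = Add(-2551967, Mul(-1, Mul(12880, Rational(3072, 47)))) = Add(-2551967, Mul(-1, Rational(39567360, 47))) = Add(-2551967, Rational(-39567360, 47)) = Rational(-159509809, 47)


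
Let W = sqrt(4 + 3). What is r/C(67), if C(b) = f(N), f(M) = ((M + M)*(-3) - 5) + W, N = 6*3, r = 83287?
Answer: -9411431/12762 - 83287*sqrt(7)/12762 ≈ -754.72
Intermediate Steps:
N = 18
W = sqrt(7) ≈ 2.6458
f(M) = -5 + sqrt(7) - 6*M (f(M) = ((M + M)*(-3) - 5) + sqrt(7) = ((2*M)*(-3) - 5) + sqrt(7) = (-6*M - 5) + sqrt(7) = (-5 - 6*M) + sqrt(7) = -5 + sqrt(7) - 6*M)
C(b) = -113 + sqrt(7) (C(b) = -5 + sqrt(7) - 6*18 = -5 + sqrt(7) - 108 = -113 + sqrt(7))
r/C(67) = 83287/(-113 + sqrt(7))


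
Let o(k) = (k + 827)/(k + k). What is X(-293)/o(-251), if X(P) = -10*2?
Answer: 1255/72 ≈ 17.431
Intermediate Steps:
o(k) = (827 + k)/(2*k) (o(k) = (827 + k)/((2*k)) = (827 + k)*(1/(2*k)) = (827 + k)/(2*k))
X(P) = -20
X(-293)/o(-251) = -20*(-502/(827 - 251)) = -20/((1/2)*(-1/251)*576) = -20/(-288/251) = -20*(-251/288) = 1255/72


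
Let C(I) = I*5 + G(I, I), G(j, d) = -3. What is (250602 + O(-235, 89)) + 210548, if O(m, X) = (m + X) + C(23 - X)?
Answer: 460671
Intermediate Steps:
C(I) = -3 + 5*I (C(I) = I*5 - 3 = 5*I - 3 = -3 + 5*I)
O(m, X) = 112 + m - 4*X (O(m, X) = (m + X) + (-3 + 5*(23 - X)) = (X + m) + (-3 + (115 - 5*X)) = (X + m) + (112 - 5*X) = 112 + m - 4*X)
(250602 + O(-235, 89)) + 210548 = (250602 + (112 - 235 - 4*89)) + 210548 = (250602 + (112 - 235 - 356)) + 210548 = (250602 - 479) + 210548 = 250123 + 210548 = 460671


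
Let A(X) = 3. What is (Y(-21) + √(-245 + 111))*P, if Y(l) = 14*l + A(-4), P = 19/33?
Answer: -1843/11 + 19*I*√134/33 ≈ -167.55 + 6.6649*I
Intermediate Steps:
P = 19/33 (P = 19*(1/33) = 19/33 ≈ 0.57576)
Y(l) = 3 + 14*l (Y(l) = 14*l + 3 = 3 + 14*l)
(Y(-21) + √(-245 + 111))*P = ((3 + 14*(-21)) + √(-245 + 111))*(19/33) = ((3 - 294) + √(-134))*(19/33) = (-291 + I*√134)*(19/33) = -1843/11 + 19*I*√134/33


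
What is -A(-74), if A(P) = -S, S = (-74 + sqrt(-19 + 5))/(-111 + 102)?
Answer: 74/9 - I*sqrt(14)/9 ≈ 8.2222 - 0.41574*I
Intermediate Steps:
S = 74/9 - I*sqrt(14)/9 (S = (-74 + sqrt(-14))/(-9) = (-74 + I*sqrt(14))*(-1/9) = 74/9 - I*sqrt(14)/9 ≈ 8.2222 - 0.41574*I)
A(P) = -74/9 + I*sqrt(14)/9 (A(P) = -(74/9 - I*sqrt(14)/9) = -74/9 + I*sqrt(14)/9)
-A(-74) = -(-74/9 + I*sqrt(14)/9) = 74/9 - I*sqrt(14)/9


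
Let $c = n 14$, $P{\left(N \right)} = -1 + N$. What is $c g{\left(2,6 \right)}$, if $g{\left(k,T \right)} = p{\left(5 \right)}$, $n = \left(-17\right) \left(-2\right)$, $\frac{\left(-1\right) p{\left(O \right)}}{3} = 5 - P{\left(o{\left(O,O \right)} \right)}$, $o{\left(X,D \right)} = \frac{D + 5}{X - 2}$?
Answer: $-3808$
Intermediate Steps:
$o{\left(X,D \right)} = \frac{5 + D}{-2 + X}$
$p{\left(O \right)} = -18 + \frac{3 \left(5 + O\right)}{-2 + O}$ ($p{\left(O \right)} = - 3 \left(5 - \left(-1 + \frac{5 + O}{-2 + O}\right)\right) = - 3 \left(5 + \left(1 - \frac{5 + O}{-2 + O}\right)\right) = - 3 \left(6 - \frac{5 + O}{-2 + O}\right) = -18 + \frac{3 \left(5 + O\right)}{-2 + O}$)
$n = 34$
$g{\left(k,T \right)} = -8$ ($g{\left(k,T \right)} = \frac{3 \left(17 - 25\right)}{-2 + 5} = \frac{3 \left(17 - 25\right)}{3} = 3 \cdot \frac{1}{3} \left(-8\right) = -8$)
$c = 476$ ($c = 34 \cdot 14 = 476$)
$c g{\left(2,6 \right)} = 476 \left(-8\right) = -3808$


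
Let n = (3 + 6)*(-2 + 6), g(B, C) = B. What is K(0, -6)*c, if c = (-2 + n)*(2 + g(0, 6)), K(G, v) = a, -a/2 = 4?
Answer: -544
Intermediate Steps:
a = -8 (a = -2*4 = -8)
K(G, v) = -8
n = 36 (n = 9*4 = 36)
c = 68 (c = (-2 + 36)*(2 + 0) = 34*2 = 68)
K(0, -6)*c = -8*68 = -544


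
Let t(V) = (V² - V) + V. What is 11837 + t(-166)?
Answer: 39393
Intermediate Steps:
t(V) = V²
11837 + t(-166) = 11837 + (-166)² = 11837 + 27556 = 39393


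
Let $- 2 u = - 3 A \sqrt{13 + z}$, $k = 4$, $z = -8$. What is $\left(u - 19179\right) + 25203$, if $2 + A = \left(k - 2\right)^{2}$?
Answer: $6024 + 3 \sqrt{5} \approx 6030.7$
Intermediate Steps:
$A = 2$ ($A = -2 + \left(4 - 2\right)^{2} = -2 + 2^{2} = -2 + 4 = 2$)
$u = 3 \sqrt{5}$ ($u = - \frac{\left(-3\right) 2 \sqrt{13 - 8}}{2} = - \frac{\left(-6\right) \sqrt{5}}{2} = 3 \sqrt{5} \approx 6.7082$)
$\left(u - 19179\right) + 25203 = \left(3 \sqrt{5} - 19179\right) + 25203 = \left(-19179 + 3 \sqrt{5}\right) + 25203 = 6024 + 3 \sqrt{5}$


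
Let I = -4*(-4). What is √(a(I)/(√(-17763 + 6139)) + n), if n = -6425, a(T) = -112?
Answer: √(-13564517825 + 40684*I*√2906)/1453 ≈ 0.00648 + 80.156*I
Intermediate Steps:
I = 16
√(a(I)/(√(-17763 + 6139)) + n) = √(-112/√(-17763 + 6139) - 6425) = √(-112*(-I*√2906/5812) - 6425) = √(-(-28)*I*√2906/1453 - 6425) = √(28*I*√2906/1453 - 6425) = √(-6425 + 28*I*√2906/1453)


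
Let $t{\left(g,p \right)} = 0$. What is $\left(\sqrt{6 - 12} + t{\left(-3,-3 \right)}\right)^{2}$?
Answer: $-6$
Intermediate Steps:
$\left(\sqrt{6 - 12} + t{\left(-3,-3 \right)}\right)^{2} = \left(\sqrt{6 - 12} + 0\right)^{2} = \left(\sqrt{-6} + 0\right)^{2} = \left(i \sqrt{6} + 0\right)^{2} = \left(i \sqrt{6}\right)^{2} = -6$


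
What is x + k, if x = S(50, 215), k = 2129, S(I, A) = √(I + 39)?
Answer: 2129 + √89 ≈ 2138.4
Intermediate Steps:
S(I, A) = √(39 + I)
x = √89 (x = √(39 + 50) = √89 ≈ 9.4340)
x + k = √89 + 2129 = 2129 + √89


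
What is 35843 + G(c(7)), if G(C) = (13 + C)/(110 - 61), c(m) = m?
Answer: 1756327/49 ≈ 35843.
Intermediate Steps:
G(C) = 13/49 + C/49 (G(C) = (13 + C)/49 = (13 + C)*(1/49) = 13/49 + C/49)
35843 + G(c(7)) = 35843 + (13/49 + (1/49)*7) = 35843 + (13/49 + ⅐) = 35843 + 20/49 = 1756327/49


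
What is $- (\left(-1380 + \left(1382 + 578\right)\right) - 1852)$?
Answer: $1272$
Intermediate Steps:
$- (\left(-1380 + \left(1382 + 578\right)\right) - 1852) = - (\left(-1380 + 1960\right) - 1852) = - (580 - 1852) = \left(-1\right) \left(-1272\right) = 1272$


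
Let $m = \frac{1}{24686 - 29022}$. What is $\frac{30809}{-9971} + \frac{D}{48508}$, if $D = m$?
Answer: $- \frac{6480078176563}{2097207290048} \approx -3.0899$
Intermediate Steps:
$m = - \frac{1}{4336}$ ($m = \frac{1}{-4336} = - \frac{1}{4336} \approx -0.00023063$)
$D = - \frac{1}{4336} \approx -0.00023063$
$\frac{30809}{-9971} + \frac{D}{48508} = \frac{30809}{-9971} - \frac{1}{4336 \cdot 48508} = 30809 \left(- \frac{1}{9971}\right) - \frac{1}{210330688} = - \frac{30809}{9971} - \frac{1}{210330688} = - \frac{6480078176563}{2097207290048}$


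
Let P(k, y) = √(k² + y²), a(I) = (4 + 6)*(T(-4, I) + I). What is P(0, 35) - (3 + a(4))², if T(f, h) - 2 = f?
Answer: -494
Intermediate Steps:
T(f, h) = 2 + f
a(I) = -20 + 10*I (a(I) = (4 + 6)*((2 - 4) + I) = 10*(-2 + I) = -20 + 10*I)
P(0, 35) - (3 + a(4))² = √(0² + 35²) - (3 + (-20 + 10*4))² = √(0 + 1225) - (3 + (-20 + 40))² = √1225 - (3 + 20)² = 35 - 1*23² = 35 - 1*529 = 35 - 529 = -494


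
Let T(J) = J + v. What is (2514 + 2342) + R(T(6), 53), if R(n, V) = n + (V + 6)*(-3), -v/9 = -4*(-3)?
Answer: 4577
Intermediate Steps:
v = -108 (v = -(-36)*(-3) = -9*12 = -108)
T(J) = -108 + J (T(J) = J - 108 = -108 + J)
R(n, V) = -18 + n - 3*V (R(n, V) = n + (6 + V)*(-3) = n + (-18 - 3*V) = -18 + n - 3*V)
(2514 + 2342) + R(T(6), 53) = (2514 + 2342) + (-18 + (-108 + 6) - 3*53) = 4856 + (-18 - 102 - 159) = 4856 - 279 = 4577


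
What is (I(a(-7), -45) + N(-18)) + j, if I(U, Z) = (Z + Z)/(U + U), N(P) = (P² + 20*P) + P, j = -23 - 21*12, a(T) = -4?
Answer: -1271/4 ≈ -317.75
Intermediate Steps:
j = -275 (j = -23 - 252 = -275)
N(P) = P² + 21*P
I(U, Z) = Z/U (I(U, Z) = (2*Z)/((2*U)) = (2*Z)*(1/(2*U)) = Z/U)
(I(a(-7), -45) + N(-18)) + j = (-45/(-4) - 18*(21 - 18)) - 275 = (-45*(-¼) - 18*3) - 275 = (45/4 - 54) - 275 = -171/4 - 275 = -1271/4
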